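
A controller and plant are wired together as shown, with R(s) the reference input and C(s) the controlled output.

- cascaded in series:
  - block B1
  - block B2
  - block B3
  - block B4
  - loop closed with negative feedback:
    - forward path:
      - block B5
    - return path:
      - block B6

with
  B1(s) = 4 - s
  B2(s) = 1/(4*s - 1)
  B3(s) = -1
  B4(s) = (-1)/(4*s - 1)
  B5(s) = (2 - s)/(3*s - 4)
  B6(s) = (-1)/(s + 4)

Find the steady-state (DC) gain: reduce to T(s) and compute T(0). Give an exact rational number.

Reducing step by step:

Step 1. collapse the loop (B5 forward, B6 return) -> (-s^2 - 2*s + 8)/(3*s^2 + 9*s - 18)
Step 2. combine B1, B2, B3, B4, [B5/(1+B5*B6)] in series -> (s^3 - 2*s^2 - 16*s + 32)/(48*s^4 + 120*s^3 - 357*s^2 + 153*s - 18)
DC gain: substitute s = 0 into T(s) from step 2: T(0) = 32/(-18) = -16/9.

Answer: -16/9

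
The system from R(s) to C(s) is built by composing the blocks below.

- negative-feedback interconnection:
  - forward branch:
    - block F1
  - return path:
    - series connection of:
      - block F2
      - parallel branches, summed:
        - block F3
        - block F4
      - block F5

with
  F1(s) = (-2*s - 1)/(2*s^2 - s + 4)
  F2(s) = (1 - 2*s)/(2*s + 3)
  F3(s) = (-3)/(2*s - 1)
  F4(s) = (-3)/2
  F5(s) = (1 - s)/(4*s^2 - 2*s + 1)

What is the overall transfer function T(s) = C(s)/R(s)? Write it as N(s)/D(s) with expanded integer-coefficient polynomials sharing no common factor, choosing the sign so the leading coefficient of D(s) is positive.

Step 1. parallel reduction of F3, F4, giving (-6*s - 3)/(4*s - 2)
Step 2. combine F2, (F3+F4), F5 in series, giving (-6*s^2 + 3*s + 3)/(16*s^3 + 16*s^2 - 8*s + 6)
Step 3. reduce the feedback loop with forward F1 and return (F2*(F3+F4)*F5) - this is the overall T(s), already in the required normalized form

Answer: (-32*s^4 - 48*s^3 - 4*s - 6)/(32*s^5 + 16*s^4 + 44*s^3 + 84*s^2 - 47*s + 21)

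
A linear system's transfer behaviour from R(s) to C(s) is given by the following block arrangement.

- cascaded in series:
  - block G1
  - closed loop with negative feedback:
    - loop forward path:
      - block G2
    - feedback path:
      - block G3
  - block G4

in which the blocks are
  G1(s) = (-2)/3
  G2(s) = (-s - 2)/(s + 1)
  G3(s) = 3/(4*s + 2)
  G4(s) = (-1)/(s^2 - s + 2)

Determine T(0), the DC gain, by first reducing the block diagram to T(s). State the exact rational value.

Answer: 1/3

Working:
Step 1. apply the feedback formula to G2, G3 = (-4*s^2 - 10*s - 4)/(4*s^2 + 3*s - 4)
Step 2. combine G1, [G2/(1+G2*G3)], G4 in series = (-8*s^2 - 20*s - 8)/(12*s^4 - 3*s^3 + 3*s^2 + 30*s - 24)
Step 2 gives the overall T(s). Then T(0) = -8/(-24) = 1/3.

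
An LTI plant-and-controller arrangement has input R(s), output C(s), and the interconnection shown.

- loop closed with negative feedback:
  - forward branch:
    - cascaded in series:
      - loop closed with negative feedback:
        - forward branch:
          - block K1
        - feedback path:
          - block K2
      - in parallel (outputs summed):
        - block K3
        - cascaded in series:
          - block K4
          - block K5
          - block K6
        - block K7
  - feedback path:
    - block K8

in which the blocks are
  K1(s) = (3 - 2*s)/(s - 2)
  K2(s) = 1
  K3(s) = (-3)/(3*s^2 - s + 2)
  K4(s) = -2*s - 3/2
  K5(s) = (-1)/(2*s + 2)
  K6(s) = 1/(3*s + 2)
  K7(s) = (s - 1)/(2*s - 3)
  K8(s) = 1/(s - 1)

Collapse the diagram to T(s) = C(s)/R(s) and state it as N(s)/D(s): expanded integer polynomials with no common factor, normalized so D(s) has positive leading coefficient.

Reducing step by step:

[1] feedback reduction of K1, K2, giving (2*s - 3)/(s - 1)
[2] reduce the series chain K4, K5, K6, giving (4*s + 3)/(12*s^2 + 20*s + 8)
[3] reduce the parallel group K3, (K4*K5*K6), K7, giving (36*s^5 + 36*s^4 - 118*s^3 - 13*s^2 + 113*s + 38)/(72*s^5 - 12*s^4 - 88*s^3 - 20*s^2 - 64*s - 48)
[4] series reduction of [K1/(1+K1*K2)], (K3+(K4*K5*K6)+K7), giving (36*s^5 + 36*s^4 - 118*s^3 - 13*s^2 + 113*s + 38)/(36*s^5 + 12*s^4 - 20*s^3 + 4*s^2 - 16*s - 16)
[5] reduce the feedback loop with forward ([K1/(1+K1*K2)]*(K3+(K4*K5*K6)+K7)) and return K8, which is the overall transfer function T(s) = C(s)/R(s) in lowest terms

Answer: (36*s^6 - 154*s^4 + 105*s^3 + 126*s^2 - 75*s - 38)/(36*s^6 + 12*s^5 + 4*s^4 - 94*s^3 - 33*s^2 + 113*s + 54)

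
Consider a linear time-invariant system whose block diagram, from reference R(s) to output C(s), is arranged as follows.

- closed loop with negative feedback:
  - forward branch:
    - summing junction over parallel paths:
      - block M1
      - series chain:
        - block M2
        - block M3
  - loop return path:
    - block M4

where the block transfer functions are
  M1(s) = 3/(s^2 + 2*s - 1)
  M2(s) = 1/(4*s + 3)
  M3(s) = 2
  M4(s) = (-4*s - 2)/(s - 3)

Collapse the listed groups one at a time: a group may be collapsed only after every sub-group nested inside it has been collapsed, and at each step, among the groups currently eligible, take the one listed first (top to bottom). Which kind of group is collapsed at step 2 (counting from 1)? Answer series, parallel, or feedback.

Reducing step by step:

Step 1. multiply M2, M3 (series)
Step 2. sum the parallel branches M1, (M2*M3)
Step 3. apply the feedback formula to (M1+(M2*M3)), M4
At step 2 the group reduced is parallel.

Answer: parallel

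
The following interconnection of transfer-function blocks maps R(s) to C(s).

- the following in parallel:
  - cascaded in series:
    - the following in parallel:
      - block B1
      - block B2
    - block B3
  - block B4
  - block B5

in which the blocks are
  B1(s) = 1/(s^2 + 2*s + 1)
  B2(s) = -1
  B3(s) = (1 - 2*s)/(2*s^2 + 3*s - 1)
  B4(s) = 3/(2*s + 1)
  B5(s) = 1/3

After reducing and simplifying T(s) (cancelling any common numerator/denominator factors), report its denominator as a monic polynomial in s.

First reduce the diagram to T(s).

Step 1. combine B1, B2 in parallel; result (-s^2 - 2*s)/(s^2 + 2*s + 1)
Step 2. series reduction of (B1+B2), B3; result (2*s^3 + 3*s^2 - 2*s)/(2*s^4 + 7*s^3 + 7*s^2 + s - 1)
Step 3. sum the parallel branches ((B1+B2)*B3), B4, B5; result (4*s^5 + 46*s^4 + 108*s^3 + 69*s^2 + 2*s - 10)/(12*s^5 + 48*s^4 + 63*s^3 + 27*s^2 - 3*s - 3)
That last expression is T(s), already simplified. Scaling its denominator by 1/12 (the reciprocal of the leading coefficient) yields the monic denominator.

Answer: s^5 + 4*s^4 + 21*s^3/4 + 9*s^2/4 - s/4 - 1/4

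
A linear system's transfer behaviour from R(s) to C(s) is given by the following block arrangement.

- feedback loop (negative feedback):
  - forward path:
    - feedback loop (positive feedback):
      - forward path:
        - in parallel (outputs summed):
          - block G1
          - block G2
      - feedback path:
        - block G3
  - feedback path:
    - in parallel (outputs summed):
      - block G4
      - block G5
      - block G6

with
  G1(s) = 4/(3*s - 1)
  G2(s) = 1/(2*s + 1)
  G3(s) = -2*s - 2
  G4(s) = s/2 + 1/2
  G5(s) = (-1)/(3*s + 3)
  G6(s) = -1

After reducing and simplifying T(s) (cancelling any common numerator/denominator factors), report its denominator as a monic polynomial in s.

[1] sum the parallel branches G1, G2, giving (11*s + 3)/(6*s^2 + s - 1)
[2] feedback reduction of (G1+G2), G3, giving (11*s + 3)/(28*s^2 + 29*s + 5)
[3] combine G4, G5, G6 in parallel, giving (3*s^2 - 5)/(6*s + 6)
[4] collapse the loop ([(G1+G2)/(1-(G1+G2)*G3)] forward, (G4+G5+G6) return), giving (66*s^2 + 84*s + 18)/(201*s^3 + 351*s^2 + 149*s + 15)
That last expression is T(s), already simplified. Scaling its denominator by 1/201 (the reciprocal of the leading coefficient) yields the monic denominator.

Answer: s^3 + 117*s^2/67 + 149*s/201 + 5/67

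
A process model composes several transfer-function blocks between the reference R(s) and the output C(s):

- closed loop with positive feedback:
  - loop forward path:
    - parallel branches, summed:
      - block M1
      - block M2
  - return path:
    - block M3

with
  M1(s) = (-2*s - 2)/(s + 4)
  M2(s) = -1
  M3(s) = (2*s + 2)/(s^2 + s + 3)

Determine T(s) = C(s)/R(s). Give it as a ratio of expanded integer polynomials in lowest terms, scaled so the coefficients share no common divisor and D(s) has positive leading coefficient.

1. sum the parallel branches M1, M2 = (-3*s - 6)/(s + 4)
2. collapse the loop ((M1+M2) forward, M3 return) - this is the overall T(s), already in the required normalized form

Answer: (-3*s^3 - 9*s^2 - 15*s - 18)/(s^3 + 11*s^2 + 25*s + 24)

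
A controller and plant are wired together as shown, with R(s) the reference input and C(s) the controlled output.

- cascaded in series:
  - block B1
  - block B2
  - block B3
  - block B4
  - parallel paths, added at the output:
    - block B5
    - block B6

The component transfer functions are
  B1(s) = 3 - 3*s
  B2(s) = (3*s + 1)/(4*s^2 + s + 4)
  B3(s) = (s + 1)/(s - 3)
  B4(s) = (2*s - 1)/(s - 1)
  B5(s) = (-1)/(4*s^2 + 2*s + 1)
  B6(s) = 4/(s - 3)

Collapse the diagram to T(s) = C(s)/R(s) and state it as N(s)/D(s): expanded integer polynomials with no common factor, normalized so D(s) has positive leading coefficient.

[1] add B5, B6 (parallel): (16*s^2 + 7*s + 7)/(4*s^3 - 10*s^2 - 5*s - 3)
[2] cascade B1, B2, B3, B4, (B5+B6): this yields T(s), and no further normalization is needed

Hence the answer: (-288*s^5 - 366*s^4 - 135*s^3 - 15*s^2 + 63*s + 21)/(16*s^6 - 84*s^5 + 94*s^4 - 15*s^3 + 148*s^2 + 57*s + 36)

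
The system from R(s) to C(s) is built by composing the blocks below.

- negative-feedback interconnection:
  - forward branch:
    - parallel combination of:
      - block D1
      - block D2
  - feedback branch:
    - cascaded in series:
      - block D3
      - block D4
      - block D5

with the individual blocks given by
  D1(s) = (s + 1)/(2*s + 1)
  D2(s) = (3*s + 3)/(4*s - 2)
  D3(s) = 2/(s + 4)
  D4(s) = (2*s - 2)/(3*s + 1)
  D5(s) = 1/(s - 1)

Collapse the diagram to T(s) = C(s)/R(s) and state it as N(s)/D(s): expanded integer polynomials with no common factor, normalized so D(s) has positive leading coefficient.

Step 1: combine D1, D2 in parallel, giving (10*s^2 + 11*s + 1)/(8*s^2 - 2)
Step 2: cascade D3, D4, D5, giving 4/(3*s^2 + 13*s + 4)
Step 3: apply the feedback formula to (D1+D2), (D3*D4*D5) - this is the overall T(s), already in the required normalized form

Hence the answer: (30*s^4 + 163*s^3 + 186*s^2 + 57*s + 4)/(24*s^4 + 104*s^3 + 66*s^2 + 18*s - 4)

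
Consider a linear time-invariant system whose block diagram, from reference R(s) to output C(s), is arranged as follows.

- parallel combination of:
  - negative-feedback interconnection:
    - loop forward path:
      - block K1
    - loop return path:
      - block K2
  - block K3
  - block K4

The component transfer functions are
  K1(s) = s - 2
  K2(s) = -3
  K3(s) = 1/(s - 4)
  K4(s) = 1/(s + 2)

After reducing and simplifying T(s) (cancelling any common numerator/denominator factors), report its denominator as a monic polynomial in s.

(1) feedback reduction of K1, K2 gives (2 - s)/(3*s - 7)
(2) reduce the parallel group [K1/(1+K1*K2)], K3, K4 gives (-s^3 + 10*s^2 - 16*s - 2)/(3*s^3 - 13*s^2 - 10*s + 56)
No further cancellation is possible in the step-2 result, so that is T(s). Its denominator becomes monic after dividing by the leading coefficient 3.

Final answer: s^3 - 13*s^2/3 - 10*s/3 + 56/3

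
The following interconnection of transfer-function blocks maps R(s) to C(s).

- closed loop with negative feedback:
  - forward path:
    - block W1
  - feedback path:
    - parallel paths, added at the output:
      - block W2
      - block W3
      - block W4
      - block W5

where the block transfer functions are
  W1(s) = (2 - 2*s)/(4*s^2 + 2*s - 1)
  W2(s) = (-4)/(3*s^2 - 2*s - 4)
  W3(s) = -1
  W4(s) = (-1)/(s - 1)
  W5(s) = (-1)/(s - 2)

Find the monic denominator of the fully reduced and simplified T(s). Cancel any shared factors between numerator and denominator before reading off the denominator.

Answer: s^5 - 5*s^4/3 - 29*s^3/12 + 19*s^2/6 + s/3 + 4/3

Working:
(1) sum the parallel branches W2, W3, W4, W5 = (-3*s^4 + 5*s^3 + s^2 + 6*s - 12)/(3*s^4 - 11*s^3 + 8*s^2 + 8*s - 8)
(2) apply the feedback formula to W1, (W2+W3+W4+W5) = (-6*s^4 + 22*s^3 - 16*s^2 - 16*s + 16)/(12*s^5 - 20*s^4 - 29*s^3 + 38*s^2 + 4*s + 16)
No further cancellation is possible in the step-2 result, so that is T(s). Its denominator becomes monic after dividing by the leading coefficient 12.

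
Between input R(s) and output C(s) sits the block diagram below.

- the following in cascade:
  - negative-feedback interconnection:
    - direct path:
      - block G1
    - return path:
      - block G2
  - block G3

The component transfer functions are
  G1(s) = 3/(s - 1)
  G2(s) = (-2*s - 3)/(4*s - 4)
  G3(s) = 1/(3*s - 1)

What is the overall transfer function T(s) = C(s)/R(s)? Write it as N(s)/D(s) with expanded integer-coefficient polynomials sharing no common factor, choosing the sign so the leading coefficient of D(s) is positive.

Answer: (12*s - 12)/(12*s^3 - 46*s^2 - s + 5)

Working:
Step 1: reduce the feedback loop with forward G1 and return G2 -> (12*s - 12)/(4*s^2 - 14*s - 5)
Step 2: reduce the series chain [G1/(1+G1*G2)], G3, which is the overall transfer function T(s) = C(s)/R(s) in lowest terms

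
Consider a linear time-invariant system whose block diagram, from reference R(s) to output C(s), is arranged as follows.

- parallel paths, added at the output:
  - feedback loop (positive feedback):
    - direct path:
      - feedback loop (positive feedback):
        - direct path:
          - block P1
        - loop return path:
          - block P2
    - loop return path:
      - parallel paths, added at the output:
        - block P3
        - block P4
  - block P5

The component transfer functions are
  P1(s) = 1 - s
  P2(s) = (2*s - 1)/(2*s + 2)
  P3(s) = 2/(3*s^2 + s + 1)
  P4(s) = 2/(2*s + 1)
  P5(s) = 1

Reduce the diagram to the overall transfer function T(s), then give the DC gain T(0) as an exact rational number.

Answer: 3/5

Working:
(1) feedback reduction of P1, P2: (2 - 2*s^2)/(2*s^2 - s + 3)
(2) parallel reduction of P3, P4: (6*s^2 + 6*s + 4)/(6*s^3 + 5*s^2 + 3*s + 1)
(3) close the feedback loop around [P1/(1-P1*P2)], (P3+P4): (-12*s^5 - 10*s^4 + 6*s^3 + 8*s^2 + 6*s + 2)/(12*s^5 + 16*s^4 + 31*s^3 + 10*s^2 - 4*s - 5)
(4) reduce the parallel group [[P1/(1-P1*P2)]/(1-[P1/(1-P1*P2)]*(P3+P4))], P5: (6*s^4 + 37*s^3 + 18*s^2 + 2*s - 3)/(12*s^5 + 16*s^4 + 31*s^3 + 10*s^2 - 4*s - 5)
Evaluating the step-4 result (the overall T(s)) at s = 0 gives T(0) = -3/(-5) = 3/5.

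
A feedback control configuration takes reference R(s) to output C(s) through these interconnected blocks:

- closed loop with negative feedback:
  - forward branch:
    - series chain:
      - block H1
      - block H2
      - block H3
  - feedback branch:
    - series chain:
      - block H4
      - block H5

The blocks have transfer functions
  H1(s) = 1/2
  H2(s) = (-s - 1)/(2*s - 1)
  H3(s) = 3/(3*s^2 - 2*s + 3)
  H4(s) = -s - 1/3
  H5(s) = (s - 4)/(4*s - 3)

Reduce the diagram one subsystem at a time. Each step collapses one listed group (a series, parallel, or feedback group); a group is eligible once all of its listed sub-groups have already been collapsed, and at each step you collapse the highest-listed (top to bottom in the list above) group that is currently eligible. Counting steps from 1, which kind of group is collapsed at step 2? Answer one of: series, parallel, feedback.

Step 1 - cascade H1, H2, H3
Step 2 - reduce the series chain H4, H5
Step 3 - feedback reduction of (H1*H2*H3), (H4*H5)
At step 2 the group reduced is series.

Therefore the answer is series.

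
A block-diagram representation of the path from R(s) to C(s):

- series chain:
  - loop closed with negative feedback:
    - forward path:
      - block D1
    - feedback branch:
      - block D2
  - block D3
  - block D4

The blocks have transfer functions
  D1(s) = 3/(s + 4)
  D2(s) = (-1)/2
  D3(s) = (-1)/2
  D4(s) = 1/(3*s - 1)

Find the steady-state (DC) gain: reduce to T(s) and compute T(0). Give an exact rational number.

Step 1 - feedback reduction of D1, D2 = 6/(2*s + 5)
Step 2 - combine [D1/(1+D1*D2)], D3, D4 in series = (-3)/(6*s^2 + 13*s - 5)
The step-2 result is T(s). Setting s = 0: T(0) = -3/(-5) = 3/5.

Therefore the answer is 3/5.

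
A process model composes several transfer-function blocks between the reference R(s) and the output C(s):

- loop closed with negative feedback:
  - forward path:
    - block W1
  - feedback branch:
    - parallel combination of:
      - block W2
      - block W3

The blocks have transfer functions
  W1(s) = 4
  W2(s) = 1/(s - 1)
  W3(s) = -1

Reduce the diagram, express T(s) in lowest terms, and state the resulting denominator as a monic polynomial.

The answer is s - 7/3.

Reasoning:
Step 1 - sum the parallel branches W2, W3 -> (2 - s)/(s - 1)
Step 2 - feedback reduction of W1, (W2+W3) -> (4 - 4*s)/(3*s - 7)
Step 2 gives the fully reduced T(s), with no common factor left to cancel. The denominator's leading coefficient is 3, so divide each of its coefficients by 3 to get the monic form.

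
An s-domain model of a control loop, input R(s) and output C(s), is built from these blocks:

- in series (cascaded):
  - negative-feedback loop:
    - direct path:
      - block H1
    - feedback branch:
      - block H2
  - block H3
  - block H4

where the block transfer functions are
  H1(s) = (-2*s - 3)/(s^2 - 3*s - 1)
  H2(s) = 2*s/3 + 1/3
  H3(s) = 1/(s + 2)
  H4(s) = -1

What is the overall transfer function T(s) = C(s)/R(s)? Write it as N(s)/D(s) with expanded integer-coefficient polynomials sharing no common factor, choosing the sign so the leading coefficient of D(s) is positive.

The answer is (-6*s - 9)/(s^3 + 19*s^2 + 40*s + 12).

Reasoning:
Step 1: feedback reduction of H1, H2; result (6*s + 9)/(s^2 + 17*s + 6)
Step 2: multiply [H1/(1+H1*H2)], H3, H4 (series); the result is T(s) itself (integer coefficients, no common factor, positive leading denominator coefficient)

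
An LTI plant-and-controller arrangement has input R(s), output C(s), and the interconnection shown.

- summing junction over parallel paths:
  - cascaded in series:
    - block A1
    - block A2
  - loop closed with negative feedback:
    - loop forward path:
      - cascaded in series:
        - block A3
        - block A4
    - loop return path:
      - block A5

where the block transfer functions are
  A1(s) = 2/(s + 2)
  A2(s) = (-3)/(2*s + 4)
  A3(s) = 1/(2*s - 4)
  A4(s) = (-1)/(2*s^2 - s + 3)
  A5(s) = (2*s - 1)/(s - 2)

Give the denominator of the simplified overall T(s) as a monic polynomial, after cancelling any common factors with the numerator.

Step 1. series reduction of A1, A2; result (-3)/(s^2 + 4*s + 4)
Step 2. combine A3, A4 in series; result (-1)/(4*s^3 - 10*s^2 + 10*s - 12)
Step 3. reduce the feedback loop with forward (A3*A4) and return A5; result (2 - s)/(4*s^4 - 18*s^3 + 30*s^2 - 34*s + 25)
Step 4. sum the parallel branches (A1*A2), [(A3*A4)/(1+(A3*A4)*A5)]; result (-12*s^4 + 53*s^3 - 92*s^2 + 106*s - 67)/(4*s^6 - 2*s^5 - 26*s^4 + 14*s^3 + 9*s^2 - 36*s + 100)
The result of step 4 is T(s) in lowest terms. Its denominator has leading coefficient 4; dividing the denominator through by 4 makes it monic.

Hence the answer: s^6 - s^5/2 - 13*s^4/2 + 7*s^3/2 + 9*s^2/4 - 9*s + 25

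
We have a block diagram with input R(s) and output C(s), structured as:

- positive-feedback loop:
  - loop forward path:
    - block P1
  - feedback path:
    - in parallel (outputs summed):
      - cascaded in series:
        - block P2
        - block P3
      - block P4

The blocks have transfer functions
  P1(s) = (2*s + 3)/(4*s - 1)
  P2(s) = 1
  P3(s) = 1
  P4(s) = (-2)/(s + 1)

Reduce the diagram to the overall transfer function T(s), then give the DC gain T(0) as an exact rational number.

The answer is 3/2.

Reasoning:
1. combine P2, P3 in series gives 1
2. reduce the parallel group (P2*P3), P4 gives (s - 1)/(s + 1)
3. feedback reduction of P1, ((P2*P3)+P4) gives (2*s^2 + 5*s + 3)/(2*s^2 + 2*s + 2)
The step-3 result is T(s). Setting s = 0: T(0) = 3/2.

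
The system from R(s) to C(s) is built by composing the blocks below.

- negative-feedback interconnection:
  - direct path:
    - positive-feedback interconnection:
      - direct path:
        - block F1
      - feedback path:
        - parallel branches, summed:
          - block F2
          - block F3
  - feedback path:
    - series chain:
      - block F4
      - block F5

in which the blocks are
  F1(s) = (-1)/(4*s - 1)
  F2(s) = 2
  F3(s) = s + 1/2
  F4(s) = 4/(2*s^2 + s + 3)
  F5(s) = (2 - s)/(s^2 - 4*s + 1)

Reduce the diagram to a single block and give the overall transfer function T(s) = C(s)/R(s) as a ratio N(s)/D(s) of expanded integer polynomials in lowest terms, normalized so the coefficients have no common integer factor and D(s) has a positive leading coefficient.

First reduce the diagram to T(s).

[1] reduce the parallel group F2, F3: s + 5/2
[2] close the feedback loop around F1, (F2+F3): (-2)/(10*s + 3)
[3] combine F4, F5 in series: (8 - 4*s)/(2*s^4 - 7*s^3 + s^2 - 11*s + 3)
[4] reduce the feedback loop with forward [F1/(1-F1*(F2+F3))] and return (F4*F5), giving the overall T(s)

Answer: (-4*s^4 + 14*s^3 - 2*s^2 + 22*s - 6)/(20*s^5 - 64*s^4 - 11*s^3 - 107*s^2 + 5*s - 7)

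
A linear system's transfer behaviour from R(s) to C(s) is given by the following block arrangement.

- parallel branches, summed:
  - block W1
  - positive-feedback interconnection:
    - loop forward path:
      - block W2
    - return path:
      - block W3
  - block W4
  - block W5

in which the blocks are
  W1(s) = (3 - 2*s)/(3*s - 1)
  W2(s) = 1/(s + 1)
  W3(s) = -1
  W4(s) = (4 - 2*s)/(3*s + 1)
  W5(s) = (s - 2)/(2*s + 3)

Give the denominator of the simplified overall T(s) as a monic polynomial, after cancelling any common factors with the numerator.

Answer: s^4 + 7*s^3/2 + 26*s^2/9 - 7*s/18 - 1/3

Working:
Step 1: collapse the loop (W2 forward, W3 return), giving 1/(s + 2)
Step 2: combine W1, [W2/(1-W2*W3)], W4, W5 in parallel, giving (-15*s^4 - 24*s^3 + 63*s^2 + 117*s - 5)/(18*s^4 + 63*s^3 + 52*s^2 - 7*s - 6)
That last expression is T(s), already simplified. Scaling its denominator by 1/18 (the reciprocal of the leading coefficient) yields the monic denominator.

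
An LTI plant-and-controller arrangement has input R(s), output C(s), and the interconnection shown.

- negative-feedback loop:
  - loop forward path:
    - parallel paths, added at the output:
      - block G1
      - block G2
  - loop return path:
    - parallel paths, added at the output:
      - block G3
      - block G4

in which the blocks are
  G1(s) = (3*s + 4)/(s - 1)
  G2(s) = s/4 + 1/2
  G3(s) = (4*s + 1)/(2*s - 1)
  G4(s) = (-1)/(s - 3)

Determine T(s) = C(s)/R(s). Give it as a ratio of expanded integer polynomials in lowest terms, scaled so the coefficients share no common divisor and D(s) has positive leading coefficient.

[1] add G1, G2 (parallel), giving (s^2 + 13*s + 14)/(4*s - 4)
[2] sum the parallel branches G3, G4, giving (4*s^2 - 13*s - 2)/(2*s^2 - 7*s + 3)
[3] apply the feedback formula to (G1+G2), (G3+G4); the result is T(s) itself (integer coefficients, no common factor, positive leading denominator coefficient)

Final answer: (2*s^4 + 19*s^3 - 60*s^2 - 59*s + 42)/(4*s^4 + 47*s^3 - 151*s^2 - 168*s - 40)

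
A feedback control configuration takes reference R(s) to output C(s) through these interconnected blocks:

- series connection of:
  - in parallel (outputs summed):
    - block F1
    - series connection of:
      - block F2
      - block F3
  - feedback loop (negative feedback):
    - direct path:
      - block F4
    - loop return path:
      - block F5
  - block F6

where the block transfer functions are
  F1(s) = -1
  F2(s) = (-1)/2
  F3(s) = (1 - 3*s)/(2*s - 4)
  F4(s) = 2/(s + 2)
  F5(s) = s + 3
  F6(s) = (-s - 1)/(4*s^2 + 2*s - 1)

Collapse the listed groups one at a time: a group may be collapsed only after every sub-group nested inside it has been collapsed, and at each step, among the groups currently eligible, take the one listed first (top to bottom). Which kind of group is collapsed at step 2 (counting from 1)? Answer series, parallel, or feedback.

[1] cascade F2, F3
[2] parallel reduction of F1, (F2*F3)
[3] collapse the loop (F4 forward, F5 return)
[4] reduce the series chain (F1+(F2*F3)), [F4/(1+F4*F5)], F6
Step 2 collapses a parallel group.

Therefore the answer is parallel.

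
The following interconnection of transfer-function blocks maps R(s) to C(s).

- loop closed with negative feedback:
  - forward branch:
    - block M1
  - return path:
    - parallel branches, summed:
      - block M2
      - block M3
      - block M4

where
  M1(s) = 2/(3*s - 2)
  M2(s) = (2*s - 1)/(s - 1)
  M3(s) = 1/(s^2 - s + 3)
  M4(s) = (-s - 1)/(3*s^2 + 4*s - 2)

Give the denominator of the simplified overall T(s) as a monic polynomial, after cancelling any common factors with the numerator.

(1) reduce the parallel group M2, M3, M4: (6*s^5 - 2*s^4 + 9*s^3 + 24*s^2 - 33*s + 11)/(3*s^5 - 2*s^4 + 2*s^3 + 11*s^2 - 20*s + 6)
(2) apply the feedback formula to M1, (M2+M3+M4): (6*s^5 - 4*s^4 + 4*s^3 + 22*s^2 - 40*s + 12)/(9*s^6 + 6*s^4 + 47*s^3 - 34*s^2 - 8*s + 10)
That last expression is T(s), already simplified. Scaling its denominator by 1/9 (the reciprocal of the leading coefficient) yields the monic denominator.

Final answer: s^6 + 2*s^4/3 + 47*s^3/9 - 34*s^2/9 - 8*s/9 + 10/9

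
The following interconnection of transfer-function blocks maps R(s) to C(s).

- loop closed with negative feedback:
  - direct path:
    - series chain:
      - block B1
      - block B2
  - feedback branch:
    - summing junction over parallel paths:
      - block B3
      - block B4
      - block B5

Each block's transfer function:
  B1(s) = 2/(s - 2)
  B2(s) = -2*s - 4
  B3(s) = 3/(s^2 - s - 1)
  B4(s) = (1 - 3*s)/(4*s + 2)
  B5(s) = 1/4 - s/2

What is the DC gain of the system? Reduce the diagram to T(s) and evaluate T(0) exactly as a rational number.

[1] reduce the series chain B1, B2: (-4*s - 8)/(s - 2)
[2] add B3, B4, B5 (parallel): (-4*s^4 - 2*s^3 + 13*s^2 + 27*s + 9)/(8*s^3 - 4*s^2 - 12*s - 4)
[3] reduce the feedback loop with forward (B1*B2) and return (B3+B4+B5): (-4*s^4 - 6*s^3 + 10*s^2 + 14*s + 4)/(2*s^5 + 6*s^4 - 7*s^3 - 27*s^2 - 29*s - 8)
DC gain: substitute s = 0 into T(s) from step 3: T(0) = 4/(-8) = -1/2.

Answer: -1/2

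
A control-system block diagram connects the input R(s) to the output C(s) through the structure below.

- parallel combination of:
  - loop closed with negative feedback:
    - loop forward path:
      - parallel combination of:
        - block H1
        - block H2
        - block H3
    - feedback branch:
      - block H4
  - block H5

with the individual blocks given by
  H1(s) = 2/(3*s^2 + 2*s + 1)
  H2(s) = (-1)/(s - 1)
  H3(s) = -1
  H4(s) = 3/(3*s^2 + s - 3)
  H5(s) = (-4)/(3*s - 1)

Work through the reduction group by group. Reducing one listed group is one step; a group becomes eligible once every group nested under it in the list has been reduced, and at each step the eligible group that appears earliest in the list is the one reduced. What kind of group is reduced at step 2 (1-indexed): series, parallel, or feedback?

Step 1: parallel reduction of H1, H2, H3
Step 2: feedback reduction of (H1+H2+H3), H4
Step 3: sum the parallel branches [(H1+H2+H3)/(1+(H1+H2+H3)*H4)], H5
The group at step 2 is a feedback group.

Final answer: feedback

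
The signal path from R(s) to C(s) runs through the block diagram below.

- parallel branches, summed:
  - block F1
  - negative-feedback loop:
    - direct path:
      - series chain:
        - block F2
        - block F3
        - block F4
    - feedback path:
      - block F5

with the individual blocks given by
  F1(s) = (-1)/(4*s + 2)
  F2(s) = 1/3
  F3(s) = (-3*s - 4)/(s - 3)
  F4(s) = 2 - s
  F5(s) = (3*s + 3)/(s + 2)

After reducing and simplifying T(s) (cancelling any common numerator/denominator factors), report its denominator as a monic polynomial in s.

Step 1 - multiply F2, F3, F4 (series), giving (3*s^2 - 2*s - 8)/(3*s - 9)
Step 2 - apply the feedback formula to (F2*F3*F4), F5, giving (3*s^3 + 4*s^2 - 12*s - 16)/(9*s^3 + 6*s^2 - 33*s - 42)
Step 3 - combine F1, [(F2*F3*F4)/(1+(F2*F3*F4)*F5)] in parallel, giving (12*s^4 + 13*s^3 - 46*s^2 - 55*s + 10)/(36*s^4 + 42*s^3 - 120*s^2 - 234*s - 84)
No further cancellation is possible in the step-3 result, so that is T(s). Its denominator becomes monic after dividing by the leading coefficient 36.

Therefore the answer is s^4 + 7*s^3/6 - 10*s^2/3 - 13*s/2 - 7/3.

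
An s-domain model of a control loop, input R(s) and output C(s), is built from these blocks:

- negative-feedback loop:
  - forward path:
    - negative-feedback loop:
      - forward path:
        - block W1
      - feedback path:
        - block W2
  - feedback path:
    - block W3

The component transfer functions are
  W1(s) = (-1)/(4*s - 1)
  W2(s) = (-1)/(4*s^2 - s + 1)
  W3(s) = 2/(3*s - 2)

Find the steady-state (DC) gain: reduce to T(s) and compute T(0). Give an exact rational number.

The answer is -1.

Reasoning:
1. feedback reduction of W1, W2: (-4*s^2 + s - 1)/(16*s^3 - 8*s^2 + 5*s)
2. apply the feedback formula to [W1/(1+W1*W2)], W3: (-12*s^3 + 11*s^2 - 5*s + 2)/(48*s^4 - 56*s^3 + 23*s^2 - 8*s - 2)
The step-2 result is T(s). Setting s = 0: T(0) = 2/(-2) = -1.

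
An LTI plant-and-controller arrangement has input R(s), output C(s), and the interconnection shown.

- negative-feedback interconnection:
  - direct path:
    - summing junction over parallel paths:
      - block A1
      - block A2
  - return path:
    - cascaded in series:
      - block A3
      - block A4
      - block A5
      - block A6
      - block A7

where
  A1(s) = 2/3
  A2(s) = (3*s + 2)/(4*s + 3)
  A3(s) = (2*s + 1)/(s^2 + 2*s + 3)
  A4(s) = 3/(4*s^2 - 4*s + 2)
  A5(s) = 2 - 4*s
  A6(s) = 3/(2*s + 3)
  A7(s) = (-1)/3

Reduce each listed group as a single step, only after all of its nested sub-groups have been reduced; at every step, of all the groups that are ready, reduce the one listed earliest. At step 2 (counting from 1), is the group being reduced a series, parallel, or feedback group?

Step 1: sum the parallel branches A1, A2
Step 2: cascade A3, A4, A5, A6, A7
Step 3: close the feedback loop around (A1+A2), (A3*A4*A5*A6*A7)
Step 2: series.

Answer: series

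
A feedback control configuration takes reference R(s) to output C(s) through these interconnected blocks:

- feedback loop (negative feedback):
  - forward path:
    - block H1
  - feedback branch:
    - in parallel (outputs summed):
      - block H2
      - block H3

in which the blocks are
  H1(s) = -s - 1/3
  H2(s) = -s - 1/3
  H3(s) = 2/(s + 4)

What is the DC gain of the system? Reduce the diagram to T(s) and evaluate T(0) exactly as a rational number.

Reducing step by step:

Step 1. parallel reduction of H2, H3; result (-3*s^2 - 13*s + 2)/(3*s + 12)
Step 2. feedback reduction of H1, (H2+H3); result (-9*s^2 - 39*s - 12)/(9*s^3 + 42*s^2 + 16*s + 34)
DC gain: substitute s = 0 into T(s) from step 2: T(0) = -12/34 = -6/17.

Answer: -6/17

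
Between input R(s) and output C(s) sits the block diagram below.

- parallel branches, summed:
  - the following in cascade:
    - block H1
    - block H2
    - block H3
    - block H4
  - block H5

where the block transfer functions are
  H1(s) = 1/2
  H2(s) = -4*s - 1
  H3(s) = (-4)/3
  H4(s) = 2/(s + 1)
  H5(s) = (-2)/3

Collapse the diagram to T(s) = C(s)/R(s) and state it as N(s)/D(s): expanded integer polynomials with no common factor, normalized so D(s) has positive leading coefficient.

Step 1: cascade H1, H2, H3, H4 gives (16*s + 4)/(3*s + 3)
Step 2: parallel reduction of (H1*H2*H3*H4), H5: this yields T(s), and no further normalization is needed

Therefore the answer is (14*s + 2)/(3*s + 3).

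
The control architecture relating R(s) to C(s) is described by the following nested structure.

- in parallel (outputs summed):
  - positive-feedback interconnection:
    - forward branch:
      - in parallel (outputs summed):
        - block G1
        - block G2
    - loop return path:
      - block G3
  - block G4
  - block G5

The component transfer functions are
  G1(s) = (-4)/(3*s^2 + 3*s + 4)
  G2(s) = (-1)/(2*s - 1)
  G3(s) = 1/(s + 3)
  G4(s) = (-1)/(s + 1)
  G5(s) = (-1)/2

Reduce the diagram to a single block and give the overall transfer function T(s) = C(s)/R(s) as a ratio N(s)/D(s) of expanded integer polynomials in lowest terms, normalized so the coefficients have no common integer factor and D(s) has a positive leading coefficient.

First reduce the diagram to T(s).

Step 1. add G1, G2 (parallel), giving (-3*s^2 - 11*s)/(6*s^3 + 3*s^2 + 5*s - 4)
Step 2. close the feedback loop around (G1+G2), G3, giving (-3*s^3 - 20*s^2 - 33*s)/(6*s^4 + 21*s^3 + 17*s^2 + 22*s - 12)
Step 3. reduce the parallel group [(G1+G2)/(1-(G1+G2)*G3)], G4, G5: this yields T(s), and no further normalization is needed

Answer: (-6*s^5 - 45*s^4 - 126*s^3 - 179*s^2 - 120*s + 36)/(12*s^5 + 54*s^4 + 76*s^3 + 78*s^2 + 20*s - 24)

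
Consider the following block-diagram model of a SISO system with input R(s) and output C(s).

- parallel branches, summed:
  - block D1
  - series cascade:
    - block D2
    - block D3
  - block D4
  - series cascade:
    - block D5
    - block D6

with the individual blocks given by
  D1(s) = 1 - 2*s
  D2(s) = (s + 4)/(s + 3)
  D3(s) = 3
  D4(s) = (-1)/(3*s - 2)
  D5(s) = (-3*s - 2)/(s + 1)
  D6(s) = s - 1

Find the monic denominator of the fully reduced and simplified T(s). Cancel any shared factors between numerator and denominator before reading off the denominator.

Reducing step by step:

Step 1. multiply D2, D3 (series); result (3*s + 12)/(s + 3)
Step 2. reduce the series chain D5, D6; result (-3*s^2 + s + 2)/(s + 1)
Step 3. sum the parallel branches D1, (D2*D3), D4, (D5*D6); result (-15*s^4 - 26*s^3 + 77*s^2 + 23*s - 45)/(3*s^3 + 10*s^2 + s - 6)
Step 3 gives the fully reduced T(s), with no common factor left to cancel. The denominator's leading coefficient is 3, so divide each of its coefficients by 3 to get the monic form.

Answer: s^3 + 10*s^2/3 + s/3 - 2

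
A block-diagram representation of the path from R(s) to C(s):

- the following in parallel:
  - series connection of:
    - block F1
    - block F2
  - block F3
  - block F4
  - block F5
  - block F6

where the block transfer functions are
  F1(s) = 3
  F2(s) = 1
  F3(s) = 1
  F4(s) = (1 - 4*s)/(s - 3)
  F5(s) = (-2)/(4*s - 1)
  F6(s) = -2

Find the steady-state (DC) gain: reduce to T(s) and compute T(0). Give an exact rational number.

The answer is 11/3.

Reasoning:
Step 1. reduce the series chain F1, F2; result 3
Step 2. combine (F1*F2), F3, F4, F5, F6 in parallel; result (-8*s^2 - 20*s + 11)/(4*s^2 - 13*s + 3)
Step 2 gives the overall T(s). Then T(0) = 11/3.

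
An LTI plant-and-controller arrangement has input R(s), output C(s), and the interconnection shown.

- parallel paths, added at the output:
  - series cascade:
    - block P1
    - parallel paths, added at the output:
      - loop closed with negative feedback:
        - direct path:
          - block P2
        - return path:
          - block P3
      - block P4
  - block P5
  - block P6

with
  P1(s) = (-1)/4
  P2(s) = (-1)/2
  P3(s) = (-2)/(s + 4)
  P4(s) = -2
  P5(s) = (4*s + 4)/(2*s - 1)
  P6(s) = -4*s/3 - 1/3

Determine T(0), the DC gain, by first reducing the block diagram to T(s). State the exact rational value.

[1] feedback reduction of P2, P3 -> (-s - 4)/(2*s + 10)
[2] sum the parallel branches [P2/(1+P2*P3)], P4 -> (-5*s - 24)/(2*s + 10)
[3] combine P1, ([P2/(1+P2*P3)]+P4) in series -> (5*s + 24)/(8*s + 40)
[4] combine (P1*([P2/(1+P2*P3)]+P4)), P5, P6 in parallel -> (-64*s^3 - 178*s^2 + 793*s + 448)/(48*s^2 + 216*s - 120)
Evaluating the step-4 result (the overall T(s)) at s = 0 gives T(0) = 448/(-120) = -56/15.

Therefore the answer is -56/15.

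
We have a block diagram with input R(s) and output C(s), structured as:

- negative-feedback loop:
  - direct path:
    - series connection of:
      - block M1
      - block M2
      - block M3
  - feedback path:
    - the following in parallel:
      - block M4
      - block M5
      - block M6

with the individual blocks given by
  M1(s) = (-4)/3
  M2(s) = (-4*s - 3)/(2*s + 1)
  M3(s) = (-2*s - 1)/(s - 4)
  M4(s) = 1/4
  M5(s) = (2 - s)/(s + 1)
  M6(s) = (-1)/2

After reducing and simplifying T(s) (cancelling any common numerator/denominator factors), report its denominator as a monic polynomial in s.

(1) series reduction of M1, M2, M3: (-16*s - 12)/(3*s - 12)
(2) parallel reduction of M4, M5, M6: (7 - 5*s)/(4*s + 4)
(3) reduce the feedback loop with forward (M1*M2*M3) and return (M4+M5+M6): (-16*s^2 - 28*s - 12)/(23*s^2 - 22*s - 33)
Step 3 gives the fully reduced T(s), with no common factor left to cancel. The denominator's leading coefficient is 23, so divide each of its coefficients by 23 to get the monic form.

Hence the answer: s^2 - 22*s/23 - 33/23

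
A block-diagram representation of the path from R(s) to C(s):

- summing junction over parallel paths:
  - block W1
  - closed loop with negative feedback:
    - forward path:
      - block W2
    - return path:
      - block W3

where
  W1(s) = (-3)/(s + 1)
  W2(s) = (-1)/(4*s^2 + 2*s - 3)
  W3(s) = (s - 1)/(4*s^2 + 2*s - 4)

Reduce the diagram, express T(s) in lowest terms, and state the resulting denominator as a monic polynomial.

Reducing step by step:

Step 1 - apply the feedback formula to W2, W3; result (-4*s^2 - 2*s + 4)/(16*s^4 + 16*s^3 - 24*s^2 - 15*s + 13)
Step 2 - add W1, [W2/(1+W2*W3)] (parallel); result (-48*s^4 - 52*s^3 + 66*s^2 + 47*s - 35)/(16*s^5 + 32*s^4 - 8*s^3 - 39*s^2 - 2*s + 13)
Step 2 gives the fully reduced T(s), with no common factor left to cancel. The denominator's leading coefficient is 16, so divide each of its coefficients by 16 to get the monic form.

Answer: s^5 + 2*s^4 - s^3/2 - 39*s^2/16 - s/8 + 13/16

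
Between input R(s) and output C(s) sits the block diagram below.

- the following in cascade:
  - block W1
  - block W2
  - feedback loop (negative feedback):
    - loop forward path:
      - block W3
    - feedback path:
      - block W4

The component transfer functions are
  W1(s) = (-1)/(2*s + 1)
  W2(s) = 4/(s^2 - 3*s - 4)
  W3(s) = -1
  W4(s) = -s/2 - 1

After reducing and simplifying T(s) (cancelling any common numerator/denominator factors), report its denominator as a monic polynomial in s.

Reducing step by step:

Step 1: apply the feedback formula to W3, W4, giving (-2)/(s + 4)
Step 2: cascade W1, W2, [W3/(1+W3*W4)], giving 8/(2*s^4 + 3*s^3 - 31*s^2 - 48*s - 16)
No further cancellation is possible in the step-2 result, so that is T(s). Its denominator becomes monic after dividing by the leading coefficient 2.

Answer: s^4 + 3*s^3/2 - 31*s^2/2 - 24*s - 8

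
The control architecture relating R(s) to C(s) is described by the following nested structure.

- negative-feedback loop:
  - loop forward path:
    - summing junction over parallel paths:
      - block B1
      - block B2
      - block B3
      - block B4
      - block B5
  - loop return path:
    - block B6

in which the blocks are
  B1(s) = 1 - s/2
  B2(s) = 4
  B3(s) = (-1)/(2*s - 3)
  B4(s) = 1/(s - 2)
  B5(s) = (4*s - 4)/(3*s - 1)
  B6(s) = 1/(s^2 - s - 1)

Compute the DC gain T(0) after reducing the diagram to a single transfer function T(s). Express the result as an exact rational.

Step 1 - sum the parallel branches B1, B2, B3, B4, B5; result (-6*s^4 + 99*s^3 - 321*s^2 + 352*s - 106)/(12*s^3 - 46*s^2 + 50*s - 12)
Step 2 - reduce the feedback loop with forward (B1+B2+B3+B4+B5) and return B6; result (-6*s^6 + 105*s^5 - 414*s^4 + 574*s^3 - 137*s^2 - 246*s + 106)/(12*s^5 - 64*s^4 + 183*s^3 - 337*s^2 + 314*s - 94)
Evaluating the step-2 result (the overall T(s)) at s = 0 gives T(0) = 106/(-94) = -53/47.

Hence the answer: -53/47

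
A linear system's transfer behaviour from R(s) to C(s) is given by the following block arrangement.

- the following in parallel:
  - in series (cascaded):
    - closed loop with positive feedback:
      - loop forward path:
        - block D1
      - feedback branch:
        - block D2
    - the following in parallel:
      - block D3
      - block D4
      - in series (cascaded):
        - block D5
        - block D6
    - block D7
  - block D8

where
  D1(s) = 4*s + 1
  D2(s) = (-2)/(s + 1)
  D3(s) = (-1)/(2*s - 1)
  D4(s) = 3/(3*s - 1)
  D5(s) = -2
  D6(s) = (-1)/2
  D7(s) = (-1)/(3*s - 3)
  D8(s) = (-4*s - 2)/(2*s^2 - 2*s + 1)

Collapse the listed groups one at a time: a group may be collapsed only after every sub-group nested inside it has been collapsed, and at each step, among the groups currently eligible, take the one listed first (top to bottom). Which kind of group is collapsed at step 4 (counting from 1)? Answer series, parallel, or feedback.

Reducing step by step:

1. apply the feedback formula to D1, D2
2. reduce the series chain D5, D6
3. sum the parallel branches D3, D4, (D5*D6)
4. combine [D1/(1-D1*D2)], (D3+D4+(D5*D6)), D7 in series
5. reduce the parallel group ([D1/(1-D1*D2)]*(D3+D4+(D5*D6))*D7), D8
Step 4 collapses a series group.

Answer: series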